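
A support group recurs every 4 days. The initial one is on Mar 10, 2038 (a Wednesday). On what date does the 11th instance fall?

The 11th occurrence is 10 intervals after the first: 10 × 4 = 40 days after Mar 10, 2038.
Mar has 31 days — 21 days to the end of Mar leaves 19.
19 days into Apr → Apr 19, 2038.

Apr 19, 2038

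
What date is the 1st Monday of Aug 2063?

Aug 2063 begins on a Wednesday, so the first Monday is Aug 6 (5 days later).

Aug 6, 2063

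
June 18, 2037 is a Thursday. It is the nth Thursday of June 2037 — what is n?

3rd

Day 18 falls in week ⌈18/7⌉ of the month.
Days 1–7 hold the 1st Thursday, 8–14 the 2nd, 15–21 the 3rd, 22–28 the 4th, 29–31 the 5th.
18 is in the range for the 3rd.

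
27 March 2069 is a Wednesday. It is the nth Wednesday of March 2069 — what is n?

4th

Day 27 falls in week ⌈27/7⌉ of the month.
Days 1–7 hold the 1st Wednesday, 8–14 the 2nd, 15–21 the 3rd, 22–28 the 4th, 29–31 the 5th.
27 is in the range for the 4th.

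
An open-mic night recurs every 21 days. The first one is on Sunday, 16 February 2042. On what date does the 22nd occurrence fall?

The 22nd occurrence is 21 intervals after the first: 21 × 21 = 441 days after 16 February 2042.
February has 28 days — 12 days to the end of February leaves 429.
From end of February to end of 2042 is 306 days (123 left).
January has 31 days (92 left).
February has 28 days (64 left).
March has 31 days (33 left).
April has 30 days (3 left).
3 days into May → 3 May 2043.

3 May 2043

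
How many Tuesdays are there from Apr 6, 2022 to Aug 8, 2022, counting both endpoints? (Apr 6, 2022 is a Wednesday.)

Apr 6, 2022 is a Wednesday; the first Tuesday on or after it is Apr 12, 2022 (6 days later).
From Apr 12, 2022 to Aug 8, 2022: 18 + 31 + 30 + 31 + 8 = 118 days (rest of Apr, May, Jun, Jul, Aug).
118 ÷ 7 = 16 full weeks with remainder 6, so 16 more Tuesdays after the first → 17.

17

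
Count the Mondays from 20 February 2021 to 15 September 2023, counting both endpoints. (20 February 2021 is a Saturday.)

134

20 February 2021 is a Saturday; the first Monday on or after it is 22 February 2021 (2 days later).
From 22 February 2021 to 15 September 2023: 312 + 365 + 258 = 935 days (rest of 2021, 2022, to 15 September 2023 in 2023).
935 ÷ 7 = 133 full weeks with remainder 4, so 133 more Mondays after the first → 134.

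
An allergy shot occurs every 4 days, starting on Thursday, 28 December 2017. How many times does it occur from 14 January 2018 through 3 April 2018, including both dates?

20

Occurrences land 4·i days after 28 December 2017 for i = 0, 1, 2, …
14 January 2018 is 17 days after the start; 17 ÷ 4 = 4 remainder 1; since the remainder is 1, round up to i = 5. First occurrence in the window: #6 on 17 January 2018 (5×4 = 20 days in).
3 April 2018 is 96 days after the start; 96 ÷ 4 = 24 remainder 0. Last occurrence in the window: #25 on 3 April 2018.
Occurrences #6 through #25: 20 in total.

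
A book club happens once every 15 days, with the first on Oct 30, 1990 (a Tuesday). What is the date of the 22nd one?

The 22nd occurrence is 21 intervals after the first: 21 × 15 = 315 days after Oct 30, 1990.
Oct has 31 days — 1 day to the end of Oct leaves 314.
Nov has 30 days (284 left).
Dec has 31 days (253 left).
Jan has 31 days (222 left).
Feb has 28 days (194 left).
Mar has 31 days (163 left).
Apr has 30 days (133 left).
May has 31 days (102 left).
Jun has 30 days (72 left).
Jul has 31 days (41 left).
Aug has 31 days (10 left).
10 days into Sep → Sep 10, 1991.

Sep 10, 1991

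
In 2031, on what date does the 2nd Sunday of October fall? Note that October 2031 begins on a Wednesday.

2031-10-12

October 2031 begins on a Wednesday, so the first Sunday is October 5 (4 days later).
The 2nd Sunday is 1 weeks later: 5 + 7 = 12.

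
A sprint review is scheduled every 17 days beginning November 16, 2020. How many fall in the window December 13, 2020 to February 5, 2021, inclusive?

Occurrences land 17·i days after November 16, 2020 for i = 0, 1, 2, …
December 13, 2020 is 27 days after the start; 27 ÷ 17 = 1 remainder 10; since the remainder is 10, round up to i = 2. First occurrence in the window: #3 on December 20, 2020 (2×17 = 34 days in).
February 5, 2021 is 81 days after the start; 81 ÷ 17 = 4 remainder 13. Last occurrence in the window: #5 on January 23, 2021.
Occurrences #3 through #5: 3 in total.

3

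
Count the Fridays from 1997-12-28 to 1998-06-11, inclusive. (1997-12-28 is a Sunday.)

1997-12-28 is a Sunday; the first Friday on or after it is 1998-01-02 (5 days later).
From 1998-01-02 to 1998-06-11: 29 + 28 + 31 + 30 + 31 + 11 = 160 days (rest of January, February, March, April, May, June).
160 ÷ 7 = 22 full weeks with remainder 6, so 22 more Fridays after the first → 23.

23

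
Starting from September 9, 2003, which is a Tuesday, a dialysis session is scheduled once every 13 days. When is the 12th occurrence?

January 30, 2004

The 12th occurrence is 11 intervals after the first: 11 × 13 = 143 days after September 9, 2003.
September has 30 days — 21 days to the end of September leaves 122.
October has 31 days (91 left).
November has 30 days (61 left).
December has 31 days (30 left).
30 days into January → January 30, 2004.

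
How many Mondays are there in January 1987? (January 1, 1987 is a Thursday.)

4

January 1, 1987 is a Thursday; the first Monday on or after it is January 5, 1987 (4 days later).
From January 5, 1987 to January 31, 1987 is 31 − 5 = 26 days.
26 ÷ 7 = 3 full weeks with remainder 5, so 3 more Mondays after the first → 4.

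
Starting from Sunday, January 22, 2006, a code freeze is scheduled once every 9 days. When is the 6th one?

March 8, 2006

The 6th occurrence is 5 intervals after the first: 5 × 9 = 45 days after January 22, 2006.
January has 31 days — 9 days to the end of January leaves 36.
February has 28 days (8 left).
8 days into March → March 8, 2006.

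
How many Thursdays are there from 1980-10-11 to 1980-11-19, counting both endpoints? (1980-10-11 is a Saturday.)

5

1980-10-11 is a Saturday; the first Thursday on or after it is 1980-10-16 (5 days later).
From 1980-10-16 to 1980-11-19: 15 + 19 = 34 days (rest of October, November).
34 ÷ 7 = 4 full weeks with remainder 6, so 4 more Thursdays after the first → 5.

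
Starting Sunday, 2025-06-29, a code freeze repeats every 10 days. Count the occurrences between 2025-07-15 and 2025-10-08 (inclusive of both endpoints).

9

Occurrences land 10·i days after 2025-06-29 for i = 0, 1, 2, …
2025-07-15 is 16 days after the start; 16 ÷ 10 = 1 remainder 6; since the remainder is 6, round up to i = 2. First occurrence in the window: #3 on 2025-07-19 (2×10 = 20 days in).
2025-10-08 is 101 days after the start; 101 ÷ 10 = 10 remainder 1. Last occurrence in the window: #11 on 2025-10-07.
Occurrences #3 through #11: 9 in total.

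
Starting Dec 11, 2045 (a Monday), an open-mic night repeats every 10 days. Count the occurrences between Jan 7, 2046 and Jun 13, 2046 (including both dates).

16

Occurrences land 10·i days after Dec 11, 2045 for i = 0, 1, 2, …
Jan 7, 2046 is 27 days after the start; 27 ÷ 10 = 2 remainder 7; since the remainder is 7, round up to i = 3. First occurrence in the window: #4 on Jan 10, 2046 (3×10 = 30 days in).
Jun 13, 2046 is 184 days after the start; 184 ÷ 10 = 18 remainder 4. Last occurrence in the window: #19 on Jun 9, 2046.
Occurrences #4 through #19: 16 in total.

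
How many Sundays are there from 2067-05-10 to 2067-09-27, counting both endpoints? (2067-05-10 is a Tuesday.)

2067-05-10 is a Tuesday; the first Sunday on or after it is 2067-05-15 (5 days later).
From 2067-05-15 to 2067-09-27: 16 + 30 + 31 + 31 + 27 = 135 days (rest of May, June, July, August, September).
135 ÷ 7 = 19 full weeks with remainder 2, so 19 more Sundays after the first → 20.

20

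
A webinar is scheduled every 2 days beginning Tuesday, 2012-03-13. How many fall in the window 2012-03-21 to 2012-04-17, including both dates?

Occurrences land 2·i days after 2012-03-13 for i = 0, 1, 2, …
2012-03-21 is 8 days after the start; 8 ÷ 2 = 4 remainder 0. First occurrence in the window: #5 on 2012-03-21 (4×2 = 8 days in).
2012-04-17 is 35 days after the start; 35 ÷ 2 = 17 remainder 1. Last occurrence in the window: #18 on 2012-04-16.
Occurrences #5 through #18: 14 in total.

14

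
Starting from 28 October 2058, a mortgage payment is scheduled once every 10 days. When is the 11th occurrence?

The 11th occurrence is 10 intervals after the first: 10 × 10 = 100 days after 28 October 2058.
October has 31 days — 3 days to the end of October leaves 97.
November has 30 days (67 left).
December has 31 days (36 left).
January has 31 days (5 left).
5 days into February → 5 February 2059.

5 February 2059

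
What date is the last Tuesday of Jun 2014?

Jun 2014 begins on a Sunday, so the first Tuesday is Jun 3 (2 days later).
Jun 2014 has 30 days. Adding weeks: 3, 10, 17, 24 — the last one ≤ 30 is the 24th.

Jun 24, 2014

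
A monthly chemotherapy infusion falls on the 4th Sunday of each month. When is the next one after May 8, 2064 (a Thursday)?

May 25, 2064

May 2064 starts on a Thursday; its first Sunday is the 4th, so the 4th Sunday is the 25th — May 25, 2064.
May 25, 2064 is after May 8, 2064, so that is the next one.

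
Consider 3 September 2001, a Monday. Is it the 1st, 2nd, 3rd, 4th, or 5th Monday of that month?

Day 3 falls in week ⌈3/7⌉ of the month.
Days 1–7 hold the 1st Monday, 8–14 the 2nd, 15–21 the 3rd, 22–28 the 4th, 29–31 the 5th.
3 is in the range for the 1st.

1st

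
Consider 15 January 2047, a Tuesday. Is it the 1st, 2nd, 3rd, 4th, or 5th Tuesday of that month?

Day 15 falls in week ⌈15/7⌉ of the month.
Days 1–7 hold the 1st Tuesday, 8–14 the 2nd, 15–21 the 3rd, 22–28 the 4th, 29–31 the 5th.
15 is in the range for the 3rd.

3rd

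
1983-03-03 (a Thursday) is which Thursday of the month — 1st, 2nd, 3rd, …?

Day 3 falls in week ⌈3/7⌉ of the month.
Days 1–7 hold the 1st Thursday, 8–14 the 2nd, 15–21 the 3rd, 22–28 the 4th, 29–31 the 5th.
3 is in the range for the 1st.

1st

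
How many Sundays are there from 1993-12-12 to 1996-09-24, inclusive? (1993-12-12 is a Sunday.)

146

1993-12-12 is a Sunday; the first Sunday on or after it is 1993-12-12.
From 1993-12-12 to 1996-09-24: 19 + 365 + 365 + 268 = 1017 days (rest of 1993, 1994, 1995, to 1996-09-24 in 1996).
1017 ÷ 7 = 145 full weeks with remainder 2, so 145 more Sundays after the first → 146.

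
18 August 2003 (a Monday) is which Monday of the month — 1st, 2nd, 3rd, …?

Day 18 falls in week ⌈18/7⌉ of the month.
Days 1–7 hold the 1st Monday, 8–14 the 2nd, 15–21 the 3rd, 22–28 the 4th, 29–31 the 5th.
18 is in the range for the 3rd.

3rd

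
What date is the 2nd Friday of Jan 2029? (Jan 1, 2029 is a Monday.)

Jan 12, 2029

Jan 2029 begins on a Monday, so the first Friday is Jan 5 (4 days later).
The 2nd Friday is 1 weeks later: 5 + 7 = 12.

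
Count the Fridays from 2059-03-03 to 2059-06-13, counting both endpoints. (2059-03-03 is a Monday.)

15

2059-03-03 is a Monday; the first Friday on or after it is 2059-03-07 (4 days later).
From 2059-03-07 to 2059-06-13: 24 + 30 + 31 + 13 = 98 days (rest of March, April, May, June).
98 ÷ 7 = 14 full weeks with remainder 0, so 14 more Fridays after the first → 15.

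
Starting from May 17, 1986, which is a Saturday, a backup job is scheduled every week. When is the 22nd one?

The 22nd occurrence is 21 intervals after the first: 21 × 7 = 147 days after May 17, 1986.
May has 31 days — 14 days to the end of May leaves 133.
June has 30 days (103 left).
July has 31 days (72 left).
August has 31 days (41 left).
September has 30 days (11 left).
11 days into October → October 11, 1986.

October 11, 1986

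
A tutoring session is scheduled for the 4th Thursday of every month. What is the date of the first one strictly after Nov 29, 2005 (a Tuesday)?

Dec 22, 2005

Nov 2005 starts on a Tuesday; its first Thursday is the 3rd, so the 4th Thursday is the 24th — Nov 24, 2005.
That is not after Nov 29, 2005, so look at Dec 2005.
Dec 2005 starts on a Thursday; its first Thursday is the 1st, so the 4th Thursday is the 22nd — Dec 22, 2005.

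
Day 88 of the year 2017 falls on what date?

29 March 2017

January has 31 days (88 − 31 = 57 remain).
February has 28 days (57 − 28 = 29 remain).
29 into March → March 29.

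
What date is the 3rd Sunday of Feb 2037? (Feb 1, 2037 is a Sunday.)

Feb 2037 begins on a Sunday, so the first Sunday is Feb 1.
The 3rd Sunday is 2 weeks later: 1 + 14 = 15.

Feb 15, 2037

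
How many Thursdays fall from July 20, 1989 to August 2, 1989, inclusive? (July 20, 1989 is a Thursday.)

2

July 20, 1989 is a Thursday; the first Thursday on or after it is July 20, 1989.
From July 20, 1989 to August 2, 1989: 11 + 2 = 13 days (rest of July, August).
13 ÷ 7 = 1 full weeks with remainder 6, so 1 more Thursdays after the first → 2.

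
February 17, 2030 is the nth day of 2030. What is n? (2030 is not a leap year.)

Days in months before February: 31 = 31.
Plus 17 days into February → day 48.

48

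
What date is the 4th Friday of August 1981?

August 1981 begins on a Saturday, so the first Friday is August 7 (6 days later).
The 4th Friday is 3 weeks later: 7 + 21 = 28.

28 August 1981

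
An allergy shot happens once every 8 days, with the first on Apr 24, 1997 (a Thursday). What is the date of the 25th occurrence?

The 25th occurrence is 24 intervals after the first: 24 × 8 = 192 days after Apr 24, 1997.
Apr has 30 days — 6 days to the end of Apr leaves 186.
May has 31 days (155 left).
Jun has 30 days (125 left).
Jul has 31 days (94 left).
Aug has 31 days (63 left).
Sep has 30 days (33 left).
Oct has 31 days (2 left).
2 days into Nov → Nov 2, 1997.

Nov 2, 1997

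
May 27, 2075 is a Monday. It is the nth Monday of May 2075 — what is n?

Day 27 falls in week ⌈27/7⌉ of the month.
Days 1–7 hold the 1st Monday, 8–14 the 2nd, 15–21 the 3rd, 22–28 the 4th, 29–31 the 5th.
27 is in the range for the 4th.

4th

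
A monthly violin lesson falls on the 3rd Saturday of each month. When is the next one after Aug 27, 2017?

Sep 16, 2017

Aug 2017 starts on a Tuesday; its first Saturday is the 5th, so the 3rd Saturday is the 19th — Aug 19, 2017.
That is not after Aug 27, 2017, so look at Sep 2017.
Sep 2017 starts on a Friday; its first Saturday is the 2nd, so the 3rd Saturday is the 16th — Sep 16, 2017.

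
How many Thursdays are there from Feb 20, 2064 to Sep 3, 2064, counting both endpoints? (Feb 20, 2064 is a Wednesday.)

28

Feb 20, 2064 is a Wednesday; the first Thursday on or after it is Feb 21, 2064 (1 day later).
From Feb 21, 2064 to Sep 3, 2064: 8 + 31 + 30 + 31 + 30 + 31 + 31 + 3 = 195 days (rest of Feb, Mar, Apr, May, Jun, Jul, Aug, Sep).
195 ÷ 7 = 27 full weeks with remainder 6, so 27 more Thursdays after the first → 28.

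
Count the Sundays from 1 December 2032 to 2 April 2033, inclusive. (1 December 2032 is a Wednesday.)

1 December 2032 is a Wednesday; the first Sunday on or after it is 5 December 2032 (4 days later).
From 5 December 2032 to 2 April 2033: 26 + 31 + 28 + 31 + 2 = 118 days (rest of December, January, February, March, April).
118 ÷ 7 = 16 full weeks with remainder 6, so 16 more Sundays after the first → 17.

17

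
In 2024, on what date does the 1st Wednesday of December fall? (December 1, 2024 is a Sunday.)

December 2024 begins on a Sunday, so the first Wednesday is December 4 (3 days later).

2024-12-04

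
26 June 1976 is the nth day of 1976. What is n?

Days in months before June: 31 + 29 + 31 + 30 + 31 = 152.
Plus 26 days into June → day 178.

178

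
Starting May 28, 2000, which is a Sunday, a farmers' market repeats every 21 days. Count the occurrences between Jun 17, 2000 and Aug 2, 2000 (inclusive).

Occurrences land 21·i days after May 28, 2000 for i = 0, 1, 2, …
Jun 17, 2000 is 20 days after the start; 20 ÷ 21 = 0 remainder 20; since the remainder is 20, round up to i = 1. First occurrence in the window: #2 on Jun 18, 2000 (1×21 = 21 days in).
Aug 2, 2000 is 66 days after the start; 66 ÷ 21 = 3 remainder 3. Last occurrence in the window: #4 on Jul 30, 2000.
Occurrences #2 through #4: 3 in total.

3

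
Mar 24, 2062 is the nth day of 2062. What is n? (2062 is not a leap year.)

83

Days in months before Mar: 31 + 28 = 59.
Plus 24 days into Mar → day 83.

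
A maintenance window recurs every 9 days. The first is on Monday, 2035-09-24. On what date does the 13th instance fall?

2036-01-10

The 13th occurrence is 12 intervals after the first: 12 × 9 = 108 days after 2035-09-24.
September has 30 days — 6 days to the end of September leaves 102.
October has 31 days (71 left).
November has 30 days (41 left).
December has 31 days (10 left).
10 days into January → 2036-01-10.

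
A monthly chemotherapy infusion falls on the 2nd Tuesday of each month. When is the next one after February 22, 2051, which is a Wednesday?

March 14, 2051

February 2051 starts on a Wednesday; its first Tuesday is the 7th, so the 2nd Tuesday is the 14th — February 14, 2051.
That is not after February 22, 2051, so look at March 2051.
March 2051 starts on a Wednesday; its first Tuesday is the 7th, so the 2nd Tuesday is the 14th — March 14, 2051.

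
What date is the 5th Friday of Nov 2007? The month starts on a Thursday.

Nov 2007 begins on a Thursday, so the first Friday is Nov 2 (1 day later).
The 5th Friday is 4 weeks later: 2 + 28 = 30.

Nov 30, 2007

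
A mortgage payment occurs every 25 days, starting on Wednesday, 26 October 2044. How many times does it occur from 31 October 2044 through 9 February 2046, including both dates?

18

Occurrences land 25·i days after 26 October 2044 for i = 0, 1, 2, …
31 October 2044 is 5 days after the start; 5 ÷ 25 = 0 remainder 5; since the remainder is 5, round up to i = 1. First occurrence in the window: #2 on 20 November 2044 (1×25 = 25 days in).
9 February 2046 is 471 days after the start; 471 ÷ 25 = 18 remainder 21. Last occurrence in the window: #19 on 19 January 2046.
Occurrences #2 through #19: 18 in total.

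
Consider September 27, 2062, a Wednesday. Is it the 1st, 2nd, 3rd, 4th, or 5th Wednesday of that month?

Day 27 falls in week ⌈27/7⌉ of the month.
Days 1–7 hold the 1st Wednesday, 8–14 the 2nd, 15–21 the 3rd, 22–28 the 4th, 29–31 the 5th.
27 is in the range for the 4th.

4th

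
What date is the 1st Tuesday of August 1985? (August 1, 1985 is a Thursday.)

August 6, 1985

August 1985 begins on a Thursday, so the first Tuesday is August 6 (5 days later).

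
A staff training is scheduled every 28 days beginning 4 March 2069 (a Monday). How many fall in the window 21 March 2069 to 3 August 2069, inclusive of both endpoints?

Occurrences land 28·i days after 4 March 2069 for i = 0, 1, 2, …
21 March 2069 is 17 days after the start; 17 ÷ 28 = 0 remainder 17; since the remainder is 17, round up to i = 1. First occurrence in the window: #2 on 1 April 2069 (1×28 = 28 days in).
3 August 2069 is 152 days after the start; 152 ÷ 28 = 5 remainder 12. Last occurrence in the window: #6 on 22 July 2069.
Occurrences #2 through #6: 5 in total.

5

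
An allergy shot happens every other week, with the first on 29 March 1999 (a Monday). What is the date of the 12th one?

30 August 1999

The 12th occurrence is 11 intervals after the first: 11 × 14 = 154 days after 29 March 1999.
March has 31 days — 2 days to the end of March leaves 152.
April has 30 days (122 left).
May has 31 days (91 left).
June has 30 days (61 left).
July has 31 days (30 left).
30 days into August → 30 August 1999.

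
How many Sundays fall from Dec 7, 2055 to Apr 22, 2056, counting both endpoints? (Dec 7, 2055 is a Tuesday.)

19

Dec 7, 2055 is a Tuesday; the first Sunday on or after it is Dec 12, 2055 (5 days later).
From Dec 12, 2055 to Apr 22, 2056: 19 + 31 + 29 + 31 + 22 = 132 days (rest of Dec, Jan, Feb, Mar, Apr).
132 ÷ 7 = 18 full weeks with remainder 6, so 18 more Sundays after the first → 19.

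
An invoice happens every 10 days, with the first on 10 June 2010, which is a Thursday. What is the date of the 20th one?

17 December 2010

The 20th occurrence is 19 intervals after the first: 19 × 10 = 190 days after 10 June 2010.
June has 30 days — 20 days to the end of June leaves 170.
July has 31 days (139 left).
August has 31 days (108 left).
September has 30 days (78 left).
October has 31 days (47 left).
November has 30 days (17 left).
17 days into December → 17 December 2010.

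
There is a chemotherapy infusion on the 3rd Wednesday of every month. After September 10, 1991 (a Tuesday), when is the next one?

September 1991 starts on a Sunday; its first Wednesday is the 4th, so the 3rd Wednesday is the 18th — September 18, 1991.
September 18, 1991 is after September 10, 1991, so that is the next one.

September 18, 1991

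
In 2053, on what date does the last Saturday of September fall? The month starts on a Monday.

September 27, 2053

September 2053 begins on a Monday, so the first Saturday is September 6 (5 days later).
September 2053 has 30 days. Adding weeks: 6, 13, 20, 27 — the last one ≤ 30 is the 27th.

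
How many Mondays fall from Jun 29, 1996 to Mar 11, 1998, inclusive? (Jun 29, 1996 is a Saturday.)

89

Jun 29, 1996 is a Saturday; the first Monday on or after it is Jul 1, 1996 (2 days later).
From Jul 1, 1996 to Mar 11, 1998: 183 + 365 + 70 = 618 days (rest of 1996, 1997, to Mar 11, 1998 in 1998).
618 ÷ 7 = 88 full weeks with remainder 2, so 88 more Mondays after the first → 89.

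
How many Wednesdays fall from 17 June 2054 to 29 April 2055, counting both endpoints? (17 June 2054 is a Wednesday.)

46

17 June 2054 is a Wednesday; the first Wednesday on or after it is 17 June 2054.
From 17 June 2054 to 29 April 2055: 13 + 31 + 31 + 30 + 31 + 30 + 31 + 31 + 28 + 31 + 29 = 316 days (rest of June, July, August, September, October, November, December, January, February, March, April).
316 ÷ 7 = 45 full weeks with remainder 1, so 45 more Wednesdays after the first → 46.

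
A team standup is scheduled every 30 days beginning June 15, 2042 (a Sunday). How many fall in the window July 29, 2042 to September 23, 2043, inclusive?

14

Occurrences land 30·i days after June 15, 2042 for i = 0, 1, 2, …
July 29, 2042 is 44 days after the start; 44 ÷ 30 = 1 remainder 14; since the remainder is 14, round up to i = 2. First occurrence in the window: #3 on August 14, 2042 (2×30 = 60 days in).
September 23, 2043 is 465 days after the start; 465 ÷ 30 = 15 remainder 15. Last occurrence in the window: #16 on September 8, 2043.
Occurrences #3 through #16: 14 in total.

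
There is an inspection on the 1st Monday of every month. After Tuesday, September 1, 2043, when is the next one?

September 7, 2043

September 2043 starts on a Tuesday, so its 1st Monday is September 7, 2043 (6 days in).
September 7, 2043 is after September 1, 2043, so that is the next one.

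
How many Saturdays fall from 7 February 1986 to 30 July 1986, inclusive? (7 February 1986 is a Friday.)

25

7 February 1986 is a Friday; the first Saturday on or after it is 8 February 1986 (1 day later).
From 8 February 1986 to 30 July 1986: 20 + 31 + 30 + 31 + 30 + 30 = 172 days (rest of February, March, April, May, June, July).
172 ÷ 7 = 24 full weeks with remainder 4, so 24 more Saturdays after the first → 25.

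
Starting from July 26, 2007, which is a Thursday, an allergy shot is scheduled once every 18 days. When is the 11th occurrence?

January 22, 2008

The 11th occurrence is 10 intervals after the first: 10 × 18 = 180 days after July 26, 2007.
July has 31 days — 5 days to the end of July leaves 175.
August has 31 days (144 left).
September has 30 days (114 left).
October has 31 days (83 left).
November has 30 days (53 left).
December has 31 days (22 left).
22 days into January → January 22, 2008.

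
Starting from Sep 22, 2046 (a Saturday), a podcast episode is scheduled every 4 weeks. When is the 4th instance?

The 4th occurrence is 3 intervals after the first: 3 × 28 = 84 days after Sep 22, 2046.
Sep has 30 days — 8 days to the end of Sep leaves 76.
Oct has 31 days (45 left).
Nov has 30 days (15 left).
15 days into Dec → Dec 15, 2046.

Dec 15, 2046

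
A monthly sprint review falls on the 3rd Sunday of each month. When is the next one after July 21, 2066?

August 15, 2066

July 2066 starts on a Thursday; its first Sunday is the 4th, so the 3rd Sunday is the 18th — July 18, 2066.
That is not after July 21, 2066, so look at August 2066.
August 2066 starts on a Sunday; its first Sunday is the 1st, so the 3rd Sunday is the 15th — August 15, 2066.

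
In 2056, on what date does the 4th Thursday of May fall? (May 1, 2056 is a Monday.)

May 2056 begins on a Monday, so the first Thursday is May 4 (3 days later).
The 4th Thursday is 3 weeks later: 4 + 21 = 25.

May 25, 2056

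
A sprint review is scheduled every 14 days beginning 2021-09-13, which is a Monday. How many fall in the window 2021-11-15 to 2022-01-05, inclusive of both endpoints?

Occurrences land 14·i days after 2021-09-13 for i = 0, 1, 2, …
2021-11-15 is 63 days after the start; 63 ÷ 14 = 4 remainder 7; since the remainder is 7, round up to i = 5. First occurrence in the window: #6 on 2021-11-22 (5×14 = 70 days in).
2022-01-05 is 114 days after the start; 114 ÷ 14 = 8 remainder 2. Last occurrence in the window: #9 on 2022-01-03.
Occurrences #6 through #9: 4 in total.

4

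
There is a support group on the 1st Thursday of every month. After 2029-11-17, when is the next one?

November 2029 starts on a Thursday, so its 1st Thursday is 2029-11-01.
That is not after 2029-11-17, so look at December 2029.
December 2029 starts on a Saturday, so its 1st Thursday is 2029-12-06 (5 days in).

2029-12-06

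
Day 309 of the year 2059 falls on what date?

January has 31 days (309 − 31 = 278 remain).
February has 28 days (278 − 28 = 250 remain).
March has 31 days (250 − 31 = 219 remain).
April has 30 days (219 − 30 = 189 remain).
May has 31 days (189 − 31 = 158 remain).
June has 30 days (158 − 30 = 128 remain).
July has 31 days (128 − 31 = 97 remain).
August has 31 days (97 − 31 = 66 remain).
September has 30 days (66 − 30 = 36 remain).
October has 31 days (36 − 31 = 5 remain).
5 into November → November 5.

5 November 2059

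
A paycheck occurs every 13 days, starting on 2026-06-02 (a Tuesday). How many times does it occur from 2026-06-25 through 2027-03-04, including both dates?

Occurrences land 13·i days after 2026-06-02 for i = 0, 1, 2, …
2026-06-25 is 23 days after the start; 23 ÷ 13 = 1 remainder 10; since the remainder is 10, round up to i = 2. First occurrence in the window: #3 on 2026-06-28 (2×13 = 26 days in).
2027-03-04 is 275 days after the start; 275 ÷ 13 = 21 remainder 2. Last occurrence in the window: #22 on 2027-03-02.
Occurrences #3 through #22: 20 in total.

20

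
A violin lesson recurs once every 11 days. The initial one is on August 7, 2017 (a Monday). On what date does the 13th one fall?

The 13th occurrence is 12 intervals after the first: 12 × 11 = 132 days after August 7, 2017.
August has 31 days — 24 days to the end of August leaves 108.
September has 30 days (78 left).
October has 31 days (47 left).
November has 30 days (17 left).
17 days into December → December 17, 2017.

December 17, 2017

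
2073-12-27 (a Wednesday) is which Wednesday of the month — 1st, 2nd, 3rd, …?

4th

Day 27 falls in week ⌈27/7⌉ of the month.
Days 1–7 hold the 1st Wednesday, 8–14 the 2nd, 15–21 the 3rd, 22–28 the 4th, 29–31 the 5th.
27 is in the range for the 4th.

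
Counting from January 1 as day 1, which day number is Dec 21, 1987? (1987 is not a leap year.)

Days in months before Dec: 31 + 28 + 31 + 30 + 31 + 30 + 31 + 31 + 30 + 31 + 30 = 334.
Plus 21 days into Dec → day 355.

355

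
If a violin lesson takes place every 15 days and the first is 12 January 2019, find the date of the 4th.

The 4th occurrence is 3 intervals after the first: 3 × 15 = 45 days after 12 January 2019.
January has 31 days — 19 days to the end of January leaves 26.
26 days into February → 26 February 2019.

26 February 2019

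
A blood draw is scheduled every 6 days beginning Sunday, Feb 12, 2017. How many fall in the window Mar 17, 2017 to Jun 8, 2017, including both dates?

14

Occurrences land 6·i days after Feb 12, 2017 for i = 0, 1, 2, …
Mar 17, 2017 is 33 days after the start; 33 ÷ 6 = 5 remainder 3; since the remainder is 3, round up to i = 6. First occurrence in the window: #7 on Mar 20, 2017 (6×6 = 36 days in).
Jun 8, 2017 is 116 days after the start; 116 ÷ 6 = 19 remainder 2. Last occurrence in the window: #20 on Jun 6, 2017.
Occurrences #7 through #20: 14 in total.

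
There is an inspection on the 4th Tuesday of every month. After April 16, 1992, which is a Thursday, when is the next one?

April 1992 starts on a Wednesday; its first Tuesday is the 7th, so the 4th Tuesday is the 28th — April 28, 1992.
April 28, 1992 is after April 16, 1992, so that is the next one.

April 28, 1992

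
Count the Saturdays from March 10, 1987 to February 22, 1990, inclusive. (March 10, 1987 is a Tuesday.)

March 10, 1987 is a Tuesday; the first Saturday on or after it is March 14, 1987 (4 days later).
From March 14, 1987 to February 22, 1990: 292 + 366 + 365 + 53 = 1076 days (rest of 1987, 1988, 1989, to February 22, 1990 in 1990).
1076 ÷ 7 = 153 full weeks with remainder 5, so 153 more Saturdays after the first → 154.

154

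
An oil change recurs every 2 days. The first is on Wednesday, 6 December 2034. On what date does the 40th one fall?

22 February 2035

The 40th occurrence is 39 intervals after the first: 39 × 2 = 78 days after 6 December 2034.
December has 31 days — 25 days to the end of December leaves 53.
January has 31 days (22 left).
22 days into February → 22 February 2035.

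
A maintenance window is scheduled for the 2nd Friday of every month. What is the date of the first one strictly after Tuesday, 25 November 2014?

12 December 2014

November 2014 starts on a Saturday; its first Friday is the 7th, so the 2nd Friday is the 14th — 14 November 2014.
That is not after 25 November 2014, so look at December 2014.
December 2014 starts on a Monday; its first Friday is the 5th, so the 2nd Friday is the 12th — 12 December 2014.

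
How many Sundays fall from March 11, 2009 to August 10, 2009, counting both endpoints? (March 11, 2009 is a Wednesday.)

March 11, 2009 is a Wednesday; the first Sunday on or after it is March 15, 2009 (4 days later).
From March 15, 2009 to August 10, 2009: 16 + 30 + 31 + 30 + 31 + 10 = 148 days (rest of March, April, May, June, July, August).
148 ÷ 7 = 21 full weeks with remainder 1, so 21 more Sundays after the first → 22.

22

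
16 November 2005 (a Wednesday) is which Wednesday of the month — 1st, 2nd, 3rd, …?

3rd

Day 16 falls in week ⌈16/7⌉ of the month.
Days 1–7 hold the 1st Wednesday, 8–14 the 2nd, 15–21 the 3rd, 22–28 the 4th, 29–31 the 5th.
16 is in the range for the 3rd.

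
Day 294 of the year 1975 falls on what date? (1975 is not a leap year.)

October 21, 1975

January has 31 days (294 − 31 = 263 remain).
February has 28 days (263 − 28 = 235 remain).
March has 31 days (235 − 31 = 204 remain).
April has 30 days (204 − 30 = 174 remain).
May has 31 days (174 − 31 = 143 remain).
June has 30 days (143 − 30 = 113 remain).
July has 31 days (113 − 31 = 82 remain).
August has 31 days (82 − 31 = 51 remain).
September has 30 days (51 − 30 = 21 remain).
21 into October → October 21.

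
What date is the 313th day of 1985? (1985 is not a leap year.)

Jan has 31 days (313 − 31 = 282 remain).
Feb has 28 days (282 − 28 = 254 remain).
Mar has 31 days (254 − 31 = 223 remain).
Apr has 30 days (223 − 30 = 193 remain).
May has 31 days (193 − 31 = 162 remain).
Jun has 30 days (162 − 30 = 132 remain).
Jul has 31 days (132 − 31 = 101 remain).
Aug has 31 days (101 − 31 = 70 remain).
Sep has 30 days (70 − 30 = 40 remain).
Oct has 31 days (40 − 31 = 9 remain).
9 into Nov → Nov 9.

Nov 9, 1985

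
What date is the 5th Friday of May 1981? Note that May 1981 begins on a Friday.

29 May 1981

May 1981 begins on a Friday, so the first Friday is May 1.
The 5th Friday is 4 weeks later: 1 + 28 = 29.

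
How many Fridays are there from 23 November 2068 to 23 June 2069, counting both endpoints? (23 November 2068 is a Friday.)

23 November 2068 is a Friday; the first Friday on or after it is 23 November 2068.
From 23 November 2068 to 23 June 2069: 7 + 31 + 31 + 28 + 31 + 30 + 31 + 23 = 212 days (rest of November, December, January, February, March, April, May, June).
212 ÷ 7 = 30 full weeks with remainder 2, so 30 more Fridays after the first → 31.

31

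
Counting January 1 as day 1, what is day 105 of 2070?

15 April 2070

January has 31 days (105 − 31 = 74 remain).
February has 28 days (74 − 28 = 46 remain).
March has 31 days (46 − 31 = 15 remain).
15 into April → April 15.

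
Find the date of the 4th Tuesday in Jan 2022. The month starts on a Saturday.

Jan 2022 begins on a Saturday, so the first Tuesday is Jan 4 (3 days later).
The 4th Tuesday is 3 weeks later: 4 + 21 = 25.

Jan 25, 2022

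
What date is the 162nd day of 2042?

January has 31 days (162 − 31 = 131 remain).
February has 28 days (131 − 28 = 103 remain).
March has 31 days (103 − 31 = 72 remain).
April has 30 days (72 − 30 = 42 remain).
May has 31 days (42 − 31 = 11 remain).
11 into June → June 11.

June 11, 2042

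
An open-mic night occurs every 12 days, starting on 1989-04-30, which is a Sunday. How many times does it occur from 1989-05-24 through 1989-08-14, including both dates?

7

Occurrences land 12·i days after 1989-04-30 for i = 0, 1, 2, …
1989-05-24 is 24 days after the start; 24 ÷ 12 = 2 remainder 0. First occurrence in the window: #3 on 1989-05-24 (2×12 = 24 days in).
1989-08-14 is 106 days after the start; 106 ÷ 12 = 8 remainder 10. Last occurrence in the window: #9 on 1989-08-04.
Occurrences #3 through #9: 7 in total.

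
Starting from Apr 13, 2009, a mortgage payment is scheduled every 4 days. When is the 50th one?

Oct 26, 2009

The 50th occurrence is 49 intervals after the first: 49 × 4 = 196 days after Apr 13, 2009.
Apr has 30 days — 17 days to the end of Apr leaves 179.
May has 31 days (148 left).
Jun has 30 days (118 left).
Jul has 31 days (87 left).
Aug has 31 days (56 left).
Sep has 30 days (26 left).
26 days into Oct → Oct 26, 2009.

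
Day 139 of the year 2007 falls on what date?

January has 31 days (139 − 31 = 108 remain).
February has 28 days (108 − 28 = 80 remain).
March has 31 days (80 − 31 = 49 remain).
April has 30 days (49 − 30 = 19 remain).
19 into May → May 19.

19 May 2007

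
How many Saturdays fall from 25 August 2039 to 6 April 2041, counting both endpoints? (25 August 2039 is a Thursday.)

25 August 2039 is a Thursday; the first Saturday on or after it is 27 August 2039 (2 days later).
From 27 August 2039 to 6 April 2041: 126 + 366 + 96 = 588 days (rest of 2039, 2040, to 6 April 2041 in 2041).
588 ÷ 7 = 84 full weeks with remainder 0, so 84 more Saturdays after the first → 85.

85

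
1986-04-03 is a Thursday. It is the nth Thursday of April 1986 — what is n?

Day 3 falls in week ⌈3/7⌉ of the month.
Days 1–7 hold the 1st Thursday, 8–14 the 2nd, 15–21 the 3rd, 22–28 the 4th, 29–31 the 5th.
3 is in the range for the 1st.

1st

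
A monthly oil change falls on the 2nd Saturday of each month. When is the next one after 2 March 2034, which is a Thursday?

March 2034 starts on a Wednesday; its first Saturday is the 4th, so the 2nd Saturday is the 11th — 11 March 2034.
11 March 2034 is after 2 March 2034, so that is the next one.

11 March 2034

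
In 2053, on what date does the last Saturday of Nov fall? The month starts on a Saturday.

Nov 29, 2053

Nov 2053 begins on a Saturday, so the first Saturday is Nov 1.
Nov 2053 has 30 days. Adding weeks: 1, 8, 15, 22, 29 — the last one ≤ 30 is the 29th.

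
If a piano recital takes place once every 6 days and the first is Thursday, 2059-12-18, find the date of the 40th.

The 40th occurrence is 39 intervals after the first: 39 × 6 = 234 days after 2059-12-18.
December has 31 days — 13 days to the end of December leaves 221.
January has 31 days (190 left).
February has 29 days (161 left).
March has 31 days (130 left).
April has 30 days (100 left).
May has 31 days (69 left).
June has 30 days (39 left).
July has 31 days (8 left).
8 days into August → 2060-08-08.

2060-08-08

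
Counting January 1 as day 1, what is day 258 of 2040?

September 14, 2040

January has 31 days (258 − 31 = 227 remain).
February has 29 days (227 − 29 = 198 remain).
March has 31 days (198 − 31 = 167 remain).
April has 30 days (167 − 30 = 137 remain).
May has 31 days (137 − 31 = 106 remain).
June has 30 days (106 − 30 = 76 remain).
July has 31 days (76 − 31 = 45 remain).
August has 31 days (45 − 31 = 14 remain).
14 into September → September 14.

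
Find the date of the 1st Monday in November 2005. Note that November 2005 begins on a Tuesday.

November 2005 begins on a Tuesday, so the first Monday is November 7 (6 days later).

2005-11-07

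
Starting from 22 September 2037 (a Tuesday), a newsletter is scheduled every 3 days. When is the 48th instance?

The 48th occurrence is 47 intervals after the first: 47 × 3 = 141 days after 22 September 2037.
September has 30 days — 8 days to the end of September leaves 133.
October has 31 days (102 left).
November has 30 days (72 left).
December has 31 days (41 left).
January has 31 days (10 left).
10 days into February → 10 February 2038.

10 February 2038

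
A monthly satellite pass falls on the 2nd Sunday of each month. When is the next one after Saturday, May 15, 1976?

Jun 13, 1976

May 1976 starts on a Saturday; its first Sunday is the 2nd, so the 2nd Sunday is the 9th — May 9, 1976.
That is not after May 15, 1976, so look at Jun 1976.
Jun 1976 starts on a Tuesday; its first Sunday is the 6th, so the 2nd Sunday is the 13th — Jun 13, 1976.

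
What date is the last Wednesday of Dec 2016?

Dec 28, 2016

Dec 2016 begins on a Thursday, so the first Wednesday is Dec 7 (6 days later).
Dec 2016 has 31 days. Adding weeks: 7, 14, 21, 28 — the last one ≤ 31 is the 28th.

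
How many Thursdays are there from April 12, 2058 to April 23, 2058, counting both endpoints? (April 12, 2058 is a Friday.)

April 12, 2058 is a Friday; the first Thursday on or after it is April 18, 2058 (6 days later).
From April 18, 2058 to April 23, 2058 is 23 − 18 = 5 days.
5 ÷ 7 = 0 full weeks with remainder 5, so 0 more Thursdays after the first → 1.

1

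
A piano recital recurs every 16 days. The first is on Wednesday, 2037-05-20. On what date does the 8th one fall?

2037-09-09

The 8th occurrence is 7 intervals after the first: 7 × 16 = 112 days after 2037-05-20.
May has 31 days — 11 days to the end of May leaves 101.
June has 30 days (71 left).
July has 31 days (40 left).
August has 31 days (9 left).
9 days into September → 2037-09-09.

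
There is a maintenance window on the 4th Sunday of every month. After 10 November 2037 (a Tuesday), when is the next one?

22 November 2037

November 2037 starts on a Sunday; its first Sunday is the 1st, so the 4th Sunday is the 22nd — 22 November 2037.
22 November 2037 is after 10 November 2037, so that is the next one.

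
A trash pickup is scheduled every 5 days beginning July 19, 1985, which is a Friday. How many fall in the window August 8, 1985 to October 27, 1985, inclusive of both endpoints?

17

Occurrences land 5·i days after July 19, 1985 for i = 0, 1, 2, …
August 8, 1985 is 20 days after the start; 20 ÷ 5 = 4 remainder 0. First occurrence in the window: #5 on August 8, 1985 (4×5 = 20 days in).
October 27, 1985 is 100 days after the start; 100 ÷ 5 = 20 remainder 0. Last occurrence in the window: #21 on October 27, 1985.
Occurrences #5 through #21: 17 in total.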